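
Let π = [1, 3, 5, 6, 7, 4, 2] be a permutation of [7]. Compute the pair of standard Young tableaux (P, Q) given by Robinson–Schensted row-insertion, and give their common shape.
P = [1, 2, 4, 6, 7] / [3] / [5];  Q = [1, 2, 3, 4, 5] / [6] / [7];  common shape = (5, 1, 1)

Row-insert the values π_1, π_2, … into P one at a time, bumping the leftmost entry strictly greater than the inserted value down to the next row. The recording tableau Q records, in position (i, j), the step at which that cell was added to P.
  Insert 1 (step 1): P = [1];  Q = [1]
  Insert 3 (step 2): P = [1, 3];  Q = [1, 2]
  Insert 5 (step 3): P = [1, 3, 5];  Q = [1, 2, 3]
  Insert 6 (step 4): P = [1, 3, 5, 6];  Q = [1, 2, 3, 4]
  Insert 7 (step 5): P = [1, 3, 5, 6, 7];  Q = [1, 2, 3, 4, 5]
  Insert 4 (step 6): P = [1, 3, 4, 6, 7] / [5];  Q = [1, 2, 3, 4, 5] / [6]
  Insert 2 (step 7): P = [1, 2, 4, 6, 7] / [3] / [5];  Q = [1, 2, 3, 4, 5] / [6] / [7]
Final shape: (5, 1, 1).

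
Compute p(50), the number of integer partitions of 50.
p(50) = 204226

Compute p(n) via the recurrence p(n, m) = p(n, m−1) + p(n−m, m), where p(n, m) counts partitions of n with all parts ≤ m and p(n) = p(n, n). The base cases are p(0, m) = 1 and p(n, 0) = 0 for n > 0. Filling the table yields p(50) = 204226. (Euler's pentagonal recurrence is an alternative.)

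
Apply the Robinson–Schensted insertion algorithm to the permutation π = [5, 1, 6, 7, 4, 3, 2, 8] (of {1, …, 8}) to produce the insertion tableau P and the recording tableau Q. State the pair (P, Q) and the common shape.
P = [1, 2, 7, 8] / [3, 6] / [4] / [5];  Q = [1, 3, 4, 8] / [2, 5] / [6] / [7];  common shape = (4, 2, 1, 1)

Row-insert the values π_1, π_2, … into P one at a time, bumping the leftmost entry strictly greater than the inserted value down to the next row. The recording tableau Q records, in position (i, j), the step at which that cell was added to P.
  Insert 5 (step 1): P = [5];  Q = [1]
  Insert 1 (step 2): P = [1] / [5];  Q = [1] / [2]
  Insert 6 (step 3): P = [1, 6] / [5];  Q = [1, 3] / [2]
  Insert 7 (step 4): P = [1, 6, 7] / [5];  Q = [1, 3, 4] / [2]
  Insert 4 (step 5): P = [1, 4, 7] / [5, 6];  Q = [1, 3, 4] / [2, 5]
  Insert 3 (step 6): P = [1, 3, 7] / [4, 6] / [5];  Q = [1, 3, 4] / [2, 5] / [6]
  Insert 2 (step 7): P = [1, 2, 7] / [3, 6] / [4] / [5];  Q = [1, 3, 4] / [2, 5] / [6] / [7]
  Insert 8 (step 8): P = [1, 2, 7, 8] / [3, 6] / [4] / [5];  Q = [1, 3, 4, 8] / [2, 5] / [6] / [7]
Final shape: (4, 2, 1, 1).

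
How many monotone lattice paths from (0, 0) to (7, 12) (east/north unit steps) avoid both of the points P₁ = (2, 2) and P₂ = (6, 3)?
Number of paths = 31830

Inclusion–exclusion. Total paths: C(19, 7) = 50388. Through P₁: C(4, 2)·C(15, 5) = 18018. Through P₂: C(9, 6)·C(10, 1) = 840. Since P₁ is strictly southwest of P₂, a monotone path through both must visit P₁ then P₂; paths through both = C(4, 2)·C(5, 4)·C(10, 1) = 300. Avoid both = 50388 − 18018 − 840 + 300 = 31830.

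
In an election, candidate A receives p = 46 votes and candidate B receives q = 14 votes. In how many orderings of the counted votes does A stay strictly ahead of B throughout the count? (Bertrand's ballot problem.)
Strict-lead orderings = 9251145946560

Total orderings of the 60 votes with 46 for A: C(60, 46) = 17345898649800. By the Bertrand ballot formula (Cycle Lemma / reflection principle), the number of orderings in which A is strictly ahead of B throughout is (p − q)/(p + q) · C(p + q, p) = (46 − 14)/(46 + 14) · 17345898649800 = 9251145946560.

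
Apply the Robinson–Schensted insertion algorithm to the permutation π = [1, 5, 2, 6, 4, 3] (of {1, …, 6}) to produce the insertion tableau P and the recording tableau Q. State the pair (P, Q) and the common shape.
P = [1, 2, 3] / [4, 6] / [5];  Q = [1, 2, 4] / [3, 5] / [6];  common shape = (3, 2, 1)

Row-insert the values π_1, π_2, … into P one at a time, bumping the leftmost entry strictly greater than the inserted value down to the next row. The recording tableau Q records, in position (i, j), the step at which that cell was added to P.
  Insert 1 (step 1): P = [1];  Q = [1]
  Insert 5 (step 2): P = [1, 5];  Q = [1, 2]
  Insert 2 (step 3): P = [1, 2] / [5];  Q = [1, 2] / [3]
  Insert 6 (step 4): P = [1, 2, 6] / [5];  Q = [1, 2, 4] / [3]
  Insert 4 (step 5): P = [1, 2, 4] / [5, 6];  Q = [1, 2, 4] / [3, 5]
  Insert 3 (step 6): P = [1, 2, 3] / [4, 6] / [5];  Q = [1, 2, 4] / [3, 5] / [6]
Final shape: (3, 2, 1).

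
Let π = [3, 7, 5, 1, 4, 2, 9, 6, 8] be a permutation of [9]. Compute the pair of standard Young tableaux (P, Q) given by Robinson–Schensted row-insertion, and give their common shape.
P = [1, 2, 6, 8] / [3, 4, 9] / [5] / [7];  Q = [1, 2, 7, 9] / [3, 5, 8] / [4] / [6];  common shape = (4, 3, 1, 1)

Row-insert the values π_1, π_2, … into P one at a time, bumping the leftmost entry strictly greater than the inserted value down to the next row. The recording tableau Q records, in position (i, j), the step at which that cell was added to P.
  Insert 3 (step 1): P = [3];  Q = [1]
  Insert 7 (step 2): P = [3, 7];  Q = [1, 2]
  Insert 5 (step 3): P = [3, 5] / [7];  Q = [1, 2] / [3]
  Insert 1 (step 4): P = [1, 5] / [3] / [7];  Q = [1, 2] / [3] / [4]
  Insert 4 (step 5): P = [1, 4] / [3, 5] / [7];  Q = [1, 2] / [3, 5] / [4]
  Insert 2 (step 6): P = [1, 2] / [3, 4] / [5] / [7];  Q = [1, 2] / [3, 5] / [4] / [6]
  Insert 9 (step 7): P = [1, 2, 9] / [3, 4] / [5] / [7];  Q = [1, 2, 7] / [3, 5] / [4] / [6]
  Insert 6 (step 8): P = [1, 2, 6] / [3, 4, 9] / [5] / [7];  Q = [1, 2, 7] / [3, 5, 8] / [4] / [6]
  Insert 8 (step 9): P = [1, 2, 6, 8] / [3, 4, 9] / [5] / [7];  Q = [1, 2, 7, 9] / [3, 5, 8] / [4] / [6]
Final shape: (4, 3, 1, 1).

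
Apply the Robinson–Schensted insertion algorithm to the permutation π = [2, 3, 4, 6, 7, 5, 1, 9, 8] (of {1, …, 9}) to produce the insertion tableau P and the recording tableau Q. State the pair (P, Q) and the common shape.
P = [1, 3, 4, 5, 7, 8] / [2, 9] / [6];  Q = [1, 2, 3, 4, 5, 8] / [6, 9] / [7];  common shape = (6, 2, 1)

Row-insert the values π_1, π_2, … into P one at a time, bumping the leftmost entry strictly greater than the inserted value down to the next row. The recording tableau Q records, in position (i, j), the step at which that cell was added to P.
  Insert 2 (step 1): P = [2];  Q = [1]
  Insert 3 (step 2): P = [2, 3];  Q = [1, 2]
  Insert 4 (step 3): P = [2, 3, 4];  Q = [1, 2, 3]
  Insert 6 (step 4): P = [2, 3, 4, 6];  Q = [1, 2, 3, 4]
  Insert 7 (step 5): P = [2, 3, 4, 6, 7];  Q = [1, 2, 3, 4, 5]
  Insert 5 (step 6): P = [2, 3, 4, 5, 7] / [6];  Q = [1, 2, 3, 4, 5] / [6]
  Insert 1 (step 7): P = [1, 3, 4, 5, 7] / [2] / [6];  Q = [1, 2, 3, 4, 5] / [6] / [7]
  Insert 9 (step 8): P = [1, 3, 4, 5, 7, 9] / [2] / [6];  Q = [1, 2, 3, 4, 5, 8] / [6] / [7]
  Insert 8 (step 9): P = [1, 3, 4, 5, 7, 8] / [2, 9] / [6];  Q = [1, 2, 3, 4, 5, 8] / [6, 9] / [7]
Final shape: (6, 2, 1).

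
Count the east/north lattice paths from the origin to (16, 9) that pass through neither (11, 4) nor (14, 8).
Number of paths = 883010

Inclusion–exclusion. Total paths: C(25, 16) = 2042975. Through P₁: C(15, 11)·C(10, 5) = 343980. Through P₂: C(22, 14)·C(3, 2) = 959310. Since P₁ is strictly southwest of P₂, a monotone path through both must visit P₁ then P₂; paths through both = C(15, 11)·C(7, 3)·C(3, 2) = 143325. Avoid both = 2042975 − 343980 − 959310 + 143325 = 883010.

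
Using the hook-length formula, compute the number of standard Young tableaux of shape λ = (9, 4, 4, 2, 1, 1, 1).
# SYT of shape (9, 4, 4, 2, 1, 1, 1) = 1520911392

Hook-length formula: f^λ = n! / Π hook(c), product over all cells c of the Young diagram. For λ = (9, 4, 4, 2, 1, 1, 1), n = 22 boxes. Hook lengths by row (left-to-right, top-to-bottom): [15, 11, 9, 8, 5, 4, 3, 2, 1]; [9, 5, 3, 2]; [8, 4, 2, 1]; [5, 1]; [3]; [2]; [1]. Product of hooks = 739031040000. So f^λ = 22! / 739031040000 = 1124000727777607680000 / 739031040000 = 1520911392.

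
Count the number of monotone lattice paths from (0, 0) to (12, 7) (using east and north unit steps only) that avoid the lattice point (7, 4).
Number of paths = 31908

Total paths from (0, 0) to (12, 7): C(19, 12) = 50388. Paths through (7, 4): (paths (0, 0) → (7, 4)) × (paths (7, 4) → (12, 7)) = C(11, 7) · C(8, 5) = 330 · 56 = 18480. Avoidance count = 50388 − 18480 = 31908.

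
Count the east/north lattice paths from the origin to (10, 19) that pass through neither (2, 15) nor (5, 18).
Number of paths = 19777116

Inclusion–exclusion. Total paths: C(29, 10) = 20030010. Through P₁: C(17, 2)·C(12, 8) = 67320. Through P₂: C(23, 5)·C(6, 5) = 201894. Since P₁ is strictly southwest of P₂, a monotone path through both must visit P₁ then P₂; paths through both = C(17, 2)·C(6, 3)·C(6, 5) = 16320. Avoid both = 20030010 − 67320 − 201894 + 16320 = 19777116.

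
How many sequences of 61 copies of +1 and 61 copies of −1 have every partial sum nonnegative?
C_61 = 6182127958584855650487080847216336

These ballot sequences are counted by the Catalan number C_n = (1/(n + 1)) · C(2n, n). For n = 61: C_61 = (1/62) · C(122, 61) = 383291933432261050330199012527412832/62 = 6182127958584855650487080847216336.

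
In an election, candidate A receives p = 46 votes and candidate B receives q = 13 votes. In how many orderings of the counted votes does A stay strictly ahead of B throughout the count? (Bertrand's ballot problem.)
Strict-lead orderings = 2263786772940

Total orderings of the 59 votes with 46 for A: C(59, 46) = 4047376351620. By the Bertrand ballot formula (Cycle Lemma / reflection principle), the number of orderings in which A is strictly ahead of B throughout is (p − q)/(p + q) · C(p + q, p) = (46 − 13)/(46 + 13) · 4047376351620 = 2263786772940.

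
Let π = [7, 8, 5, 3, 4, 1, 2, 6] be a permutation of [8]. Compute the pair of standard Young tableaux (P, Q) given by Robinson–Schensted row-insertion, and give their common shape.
P = [1, 2, 6] / [3, 4] / [5, 8] / [7];  Q = [1, 2, 8] / [3, 5] / [4, 7] / [6];  common shape = (3, 2, 2, 1)

Row-insert the values π_1, π_2, … into P one at a time, bumping the leftmost entry strictly greater than the inserted value down to the next row. The recording tableau Q records, in position (i, j), the step at which that cell was added to P.
  Insert 7 (step 1): P = [7];  Q = [1]
  Insert 8 (step 2): P = [7, 8];  Q = [1, 2]
  Insert 5 (step 3): P = [5, 8] / [7];  Q = [1, 2] / [3]
  Insert 3 (step 4): P = [3, 8] / [5] / [7];  Q = [1, 2] / [3] / [4]
  Insert 4 (step 5): P = [3, 4] / [5, 8] / [7];  Q = [1, 2] / [3, 5] / [4]
  Insert 1 (step 6): P = [1, 4] / [3, 8] / [5] / [7];  Q = [1, 2] / [3, 5] / [4] / [6]
  Insert 2 (step 7): P = [1, 2] / [3, 4] / [5, 8] / [7];  Q = [1, 2] / [3, 5] / [4, 7] / [6]
  Insert 6 (step 8): P = [1, 2, 6] / [3, 4] / [5, 8] / [7];  Q = [1, 2, 8] / [3, 5] / [4, 7] / [6]
Final shape: (3, 2, 2, 1).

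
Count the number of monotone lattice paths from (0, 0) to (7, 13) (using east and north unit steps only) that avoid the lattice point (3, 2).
Number of paths = 63870

Total paths from (0, 0) to (7, 13): C(20, 7) = 77520. Paths through (3, 2): (paths (0, 0) → (3, 2)) × (paths (3, 2) → (7, 13)) = C(5, 3) · C(15, 4) = 10 · 1365 = 13650. Avoidance count = 77520 − 13650 = 63870.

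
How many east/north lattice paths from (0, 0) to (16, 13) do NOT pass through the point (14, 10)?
Number of paths = 48251355

Total paths from (0, 0) to (16, 13): C(29, 16) = 67863915. Paths through (14, 10): (paths (0, 0) → (14, 10)) × (paths (14, 10) → (16, 13)) = C(24, 14) · C(5, 2) = 1961256 · 10 = 19612560. Avoidance count = 67863915 − 19612560 = 48251355.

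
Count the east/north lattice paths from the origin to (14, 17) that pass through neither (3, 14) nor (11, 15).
Number of paths = 187734605

Inclusion–exclusion. Total paths: C(31, 14) = 265182525. Through P₁: C(17, 3)·C(14, 11) = 247520. Through P₂: C(26, 11)·C(5, 3) = 77261600. Since P₁ is strictly southwest of P₂, a monotone path through both must visit P₁ then P₂; paths through both = C(17, 3)·C(9, 8)·C(5, 3) = 61200. Avoid both = 265182525 − 247520 − 77261600 + 61200 = 187734605.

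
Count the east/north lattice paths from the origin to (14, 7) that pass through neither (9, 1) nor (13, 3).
Number of paths = 109610

Inclusion–exclusion. Total paths: C(21, 14) = 116280. Through P₁: C(10, 9)·C(11, 5) = 4620. Through P₂: C(16, 13)·C(5, 1) = 2800. Since P₁ is strictly southwest of P₂, a monotone path through both must visit P₁ then P₂; paths through both = C(10, 9)·C(6, 4)·C(5, 1) = 750. Avoid both = 116280 − 4620 − 2800 + 750 = 109610.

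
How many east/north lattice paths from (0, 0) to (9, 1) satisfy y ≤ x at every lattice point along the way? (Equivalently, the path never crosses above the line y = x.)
Number of paths = 9

By the reflection principle (André's argument), the number of monotone paths to (9, 1) with n ≤ m that never go above y = x is C(10, 9) − C(10, 10) = 10 − 1 = 9.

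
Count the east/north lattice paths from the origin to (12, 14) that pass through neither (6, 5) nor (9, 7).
Number of paths = 6526990

Inclusion–exclusion. Total paths: C(26, 12) = 9657700. Through P₁: C(11, 6)·C(15, 6) = 2312310. Through P₂: C(16, 9)·C(10, 3) = 1372800. Since P₁ is strictly southwest of P₂, a monotone path through both must visit P₁ then P₂; paths through both = C(11, 6)·C(5, 3)·C(10, 3) = 554400. Avoid both = 9657700 − 2312310 − 1372800 + 554400 = 6526990.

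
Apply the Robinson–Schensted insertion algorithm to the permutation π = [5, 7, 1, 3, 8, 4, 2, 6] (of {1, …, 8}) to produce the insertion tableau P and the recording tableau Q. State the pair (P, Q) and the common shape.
P = [1, 2, 4, 6] / [3, 7, 8] / [5];  Q = [1, 2, 5, 8] / [3, 4, 6] / [7];  common shape = (4, 3, 1)

Row-insert the values π_1, π_2, … into P one at a time, bumping the leftmost entry strictly greater than the inserted value down to the next row. The recording tableau Q records, in position (i, j), the step at which that cell was added to P.
  Insert 5 (step 1): P = [5];  Q = [1]
  Insert 7 (step 2): P = [5, 7];  Q = [1, 2]
  Insert 1 (step 3): P = [1, 7] / [5];  Q = [1, 2] / [3]
  Insert 3 (step 4): P = [1, 3] / [5, 7];  Q = [1, 2] / [3, 4]
  Insert 8 (step 5): P = [1, 3, 8] / [5, 7];  Q = [1, 2, 5] / [3, 4]
  Insert 4 (step 6): P = [1, 3, 4] / [5, 7, 8];  Q = [1, 2, 5] / [3, 4, 6]
  Insert 2 (step 7): P = [1, 2, 4] / [3, 7, 8] / [5];  Q = [1, 2, 5] / [3, 4, 6] / [7]
  Insert 6 (step 8): P = [1, 2, 4, 6] / [3, 7, 8] / [5];  Q = [1, 2, 5, 8] / [3, 4, 6] / [7]
Final shape: (4, 3, 1).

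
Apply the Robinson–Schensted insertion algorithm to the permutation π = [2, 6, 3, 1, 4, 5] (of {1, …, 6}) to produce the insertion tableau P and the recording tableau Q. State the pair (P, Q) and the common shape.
P = [1, 3, 4, 5] / [2] / [6];  Q = [1, 2, 5, 6] / [3] / [4];  common shape = (4, 1, 1)

Row-insert the values π_1, π_2, … into P one at a time, bumping the leftmost entry strictly greater than the inserted value down to the next row. The recording tableau Q records, in position (i, j), the step at which that cell was added to P.
  Insert 2 (step 1): P = [2];  Q = [1]
  Insert 6 (step 2): P = [2, 6];  Q = [1, 2]
  Insert 3 (step 3): P = [2, 3] / [6];  Q = [1, 2] / [3]
  Insert 1 (step 4): P = [1, 3] / [2] / [6];  Q = [1, 2] / [3] / [4]
  Insert 4 (step 5): P = [1, 3, 4] / [2] / [6];  Q = [1, 2, 5] / [3] / [4]
  Insert 5 (step 6): P = [1, 3, 4, 5] / [2] / [6];  Q = [1, 2, 5, 6] / [3] / [4]
Final shape: (4, 1, 1).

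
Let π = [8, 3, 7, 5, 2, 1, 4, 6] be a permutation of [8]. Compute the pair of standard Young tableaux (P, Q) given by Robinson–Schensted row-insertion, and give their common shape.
P = [1, 4, 6] / [2, 5] / [3] / [7] / [8];  Q = [1, 3, 8] / [2, 7] / [4] / [5] / [6];  common shape = (3, 2, 1, 1, 1)

Row-insert the values π_1, π_2, … into P one at a time, bumping the leftmost entry strictly greater than the inserted value down to the next row. The recording tableau Q records, in position (i, j), the step at which that cell was added to P.
  Insert 8 (step 1): P = [8];  Q = [1]
  Insert 3 (step 2): P = [3] / [8];  Q = [1] / [2]
  Insert 7 (step 3): P = [3, 7] / [8];  Q = [1, 3] / [2]
  Insert 5 (step 4): P = [3, 5] / [7] / [8];  Q = [1, 3] / [2] / [4]
  Insert 2 (step 5): P = [2, 5] / [3] / [7] / [8];  Q = [1, 3] / [2] / [4] / [5]
  Insert 1 (step 6): P = [1, 5] / [2] / [3] / [7] / [8];  Q = [1, 3] / [2] / [4] / [5] / [6]
  Insert 4 (step 7): P = [1, 4] / [2, 5] / [3] / [7] / [8];  Q = [1, 3] / [2, 7] / [4] / [5] / [6]
  Insert 6 (step 8): P = [1, 4, 6] / [2, 5] / [3] / [7] / [8];  Q = [1, 3, 8] / [2, 7] / [4] / [5] / [6]
Final shape: (3, 2, 1, 1, 1).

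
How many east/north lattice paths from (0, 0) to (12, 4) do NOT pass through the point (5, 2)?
Number of paths = 1064

Total paths from (0, 0) to (12, 4): C(16, 12) = 1820. Paths through (5, 2): (paths (0, 0) → (5, 2)) × (paths (5, 2) → (12, 4)) = C(7, 5) · C(9, 7) = 21 · 36 = 756. Avoidance count = 1820 − 756 = 1064.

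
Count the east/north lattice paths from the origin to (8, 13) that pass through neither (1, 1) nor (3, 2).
Number of paths = 85242

Inclusion–exclusion. Total paths: C(21, 8) = 203490. Through P₁: C(2, 1)·C(19, 7) = 100776. Through P₂: C(5, 3)·C(16, 5) = 43680. Since P₁ is strictly southwest of P₂, a monotone path through both must visit P₁ then P₂; paths through both = C(2, 1)·C(3, 2)·C(16, 5) = 26208. Avoid both = 203490 − 100776 − 43680 + 26208 = 85242.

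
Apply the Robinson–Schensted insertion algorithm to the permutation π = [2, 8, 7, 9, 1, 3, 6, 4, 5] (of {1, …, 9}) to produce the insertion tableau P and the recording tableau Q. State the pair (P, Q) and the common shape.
P = [1, 3, 4, 5] / [2, 6, 9] / [7] / [8];  Q = [1, 2, 4, 9] / [3, 6, 7] / [5] / [8];  common shape = (4, 3, 1, 1)

Row-insert the values π_1, π_2, … into P one at a time, bumping the leftmost entry strictly greater than the inserted value down to the next row. The recording tableau Q records, in position (i, j), the step at which that cell was added to P.
  Insert 2 (step 1): P = [2];  Q = [1]
  Insert 8 (step 2): P = [2, 8];  Q = [1, 2]
  Insert 7 (step 3): P = [2, 7] / [8];  Q = [1, 2] / [3]
  Insert 9 (step 4): P = [2, 7, 9] / [8];  Q = [1, 2, 4] / [3]
  Insert 1 (step 5): P = [1, 7, 9] / [2] / [8];  Q = [1, 2, 4] / [3] / [5]
  Insert 3 (step 6): P = [1, 3, 9] / [2, 7] / [8];  Q = [1, 2, 4] / [3, 6] / [5]
  Insert 6 (step 7): P = [1, 3, 6] / [2, 7, 9] / [8];  Q = [1, 2, 4] / [3, 6, 7] / [5]
  Insert 4 (step 8): P = [1, 3, 4] / [2, 6, 9] / [7] / [8];  Q = [1, 2, 4] / [3, 6, 7] / [5] / [8]
  Insert 5 (step 9): P = [1, 3, 4, 5] / [2, 6, 9] / [7] / [8];  Q = [1, 2, 4, 9] / [3, 6, 7] / [5] / [8]
Final shape: (4, 3, 1, 1).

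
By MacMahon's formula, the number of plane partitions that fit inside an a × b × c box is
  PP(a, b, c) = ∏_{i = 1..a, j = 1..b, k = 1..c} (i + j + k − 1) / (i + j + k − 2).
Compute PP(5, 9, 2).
PP(5, 9, 2) = 1002001

Evaluate the triple product over i = 1..5, j = 1..9, k = 1..2. The factors are (2/1) · (3/2) · (3/2) · (4/3) · (4/3) · (5/4) · (5/4) · (6/5) · … (90 factors total). The numerators and denominators telescope so the product is an integer; carrying out the multiplication exactly gives PP(5, 9, 2) = 1002001.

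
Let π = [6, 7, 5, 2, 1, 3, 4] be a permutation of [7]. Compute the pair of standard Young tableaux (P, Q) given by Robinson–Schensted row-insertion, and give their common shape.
P = [1, 3, 4] / [2, 7] / [5] / [6];  Q = [1, 2, 7] / [3, 6] / [4] / [5];  common shape = (3, 2, 1, 1)

Row-insert the values π_1, π_2, … into P one at a time, bumping the leftmost entry strictly greater than the inserted value down to the next row. The recording tableau Q records, in position (i, j), the step at which that cell was added to P.
  Insert 6 (step 1): P = [6];  Q = [1]
  Insert 7 (step 2): P = [6, 7];  Q = [1, 2]
  Insert 5 (step 3): P = [5, 7] / [6];  Q = [1, 2] / [3]
  Insert 2 (step 4): P = [2, 7] / [5] / [6];  Q = [1, 2] / [3] / [4]
  Insert 1 (step 5): P = [1, 7] / [2] / [5] / [6];  Q = [1, 2] / [3] / [4] / [5]
  Insert 3 (step 6): P = [1, 3] / [2, 7] / [5] / [6];  Q = [1, 2] / [3, 6] / [4] / [5]
  Insert 4 (step 7): P = [1, 3, 4] / [2, 7] / [5] / [6];  Q = [1, 2, 7] / [3, 6] / [4] / [5]
Final shape: (3, 2, 1, 1).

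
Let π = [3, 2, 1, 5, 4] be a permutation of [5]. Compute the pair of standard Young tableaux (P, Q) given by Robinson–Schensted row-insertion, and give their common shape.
P = [1, 4] / [2, 5] / [3];  Q = [1, 4] / [2, 5] / [3];  common shape = (2, 2, 1)

Row-insert the values π_1, π_2, … into P one at a time, bumping the leftmost entry strictly greater than the inserted value down to the next row. The recording tableau Q records, in position (i, j), the step at which that cell was added to P.
  Insert 3 (step 1): P = [3];  Q = [1]
  Insert 2 (step 2): P = [2] / [3];  Q = [1] / [2]
  Insert 1 (step 3): P = [1] / [2] / [3];  Q = [1] / [2] / [3]
  Insert 5 (step 4): P = [1, 5] / [2] / [3];  Q = [1, 4] / [2] / [3]
  Insert 4 (step 5): P = [1, 4] / [2, 5] / [3];  Q = [1, 4] / [2, 5] / [3]
Final shape: (2, 2, 1).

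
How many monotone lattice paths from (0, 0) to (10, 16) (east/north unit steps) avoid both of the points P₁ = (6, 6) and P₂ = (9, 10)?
Number of paths = 3966545

Inclusion–exclusion. Total paths: C(26, 10) = 5311735. Through P₁: C(12, 6)·C(14, 4) = 924924. Through P₂: C(19, 9)·C(7, 1) = 646646. Since P₁ is strictly southwest of P₂, a monotone path through both must visit P₁ then P₂; paths through both = C(12, 6)·C(7, 3)·C(7, 1) = 226380. Avoid both = 5311735 − 924924 − 646646 + 226380 = 3966545.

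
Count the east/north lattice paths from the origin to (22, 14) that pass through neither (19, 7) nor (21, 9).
Number of paths = 3655199100

Inclusion–exclusion. Total paths: C(36, 22) = 3796297200. Through P₁: C(26, 19)·C(10, 3) = 78936000. Through P₂: C(30, 21)·C(6, 1) = 85842900. Since P₁ is strictly southwest of P₂, a monotone path through both must visit P₁ then P₂; paths through both = C(26, 19)·C(4, 2)·C(6, 1) = 23680800. Avoid both = 3796297200 − 78936000 − 85842900 + 23680800 = 3655199100.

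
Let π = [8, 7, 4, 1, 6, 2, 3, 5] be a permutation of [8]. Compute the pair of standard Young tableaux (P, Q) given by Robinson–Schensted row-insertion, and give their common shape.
P = [1, 2, 3, 5] / [4, 6] / [7] / [8];  Q = [1, 5, 7, 8] / [2, 6] / [3] / [4];  common shape = (4, 2, 1, 1)

Row-insert the values π_1, π_2, … into P one at a time, bumping the leftmost entry strictly greater than the inserted value down to the next row. The recording tableau Q records, in position (i, j), the step at which that cell was added to P.
  Insert 8 (step 1): P = [8];  Q = [1]
  Insert 7 (step 2): P = [7] / [8];  Q = [1] / [2]
  Insert 4 (step 3): P = [4] / [7] / [8];  Q = [1] / [2] / [3]
  Insert 1 (step 4): P = [1] / [4] / [7] / [8];  Q = [1] / [2] / [3] / [4]
  Insert 6 (step 5): P = [1, 6] / [4] / [7] / [8];  Q = [1, 5] / [2] / [3] / [4]
  Insert 2 (step 6): P = [1, 2] / [4, 6] / [7] / [8];  Q = [1, 5] / [2, 6] / [3] / [4]
  Insert 3 (step 7): P = [1, 2, 3] / [4, 6] / [7] / [8];  Q = [1, 5, 7] / [2, 6] / [3] / [4]
  Insert 5 (step 8): P = [1, 2, 3, 5] / [4, 6] / [7] / [8];  Q = [1, 5, 7, 8] / [2, 6] / [3] / [4]
Final shape: (4, 2, 1, 1).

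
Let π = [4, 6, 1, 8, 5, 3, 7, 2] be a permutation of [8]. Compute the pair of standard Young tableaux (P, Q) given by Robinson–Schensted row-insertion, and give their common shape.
P = [1, 2, 7] / [3, 5, 8] / [4] / [6];  Q = [1, 2, 4] / [3, 5, 7] / [6] / [8];  common shape = (3, 3, 1, 1)

Row-insert the values π_1, π_2, … into P one at a time, bumping the leftmost entry strictly greater than the inserted value down to the next row. The recording tableau Q records, in position (i, j), the step at which that cell was added to P.
  Insert 4 (step 1): P = [4];  Q = [1]
  Insert 6 (step 2): P = [4, 6];  Q = [1, 2]
  Insert 1 (step 3): P = [1, 6] / [4];  Q = [1, 2] / [3]
  Insert 8 (step 4): P = [1, 6, 8] / [4];  Q = [1, 2, 4] / [3]
  Insert 5 (step 5): P = [1, 5, 8] / [4, 6];  Q = [1, 2, 4] / [3, 5]
  Insert 3 (step 6): P = [1, 3, 8] / [4, 5] / [6];  Q = [1, 2, 4] / [3, 5] / [6]
  Insert 7 (step 7): P = [1, 3, 7] / [4, 5, 8] / [6];  Q = [1, 2, 4] / [3, 5, 7] / [6]
  Insert 2 (step 8): P = [1, 2, 7] / [3, 5, 8] / [4] / [6];  Q = [1, 2, 4] / [3, 5, 7] / [6] / [8]
Final shape: (3, 3, 1, 1).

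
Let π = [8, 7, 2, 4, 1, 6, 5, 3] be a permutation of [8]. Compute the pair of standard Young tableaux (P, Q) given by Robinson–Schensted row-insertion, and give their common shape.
P = [1, 3, 5] / [2, 4] / [6] / [7] / [8];  Q = [1, 4, 6] / [2, 7] / [3] / [5] / [8];  common shape = (3, 2, 1, 1, 1)

Row-insert the values π_1, π_2, … into P one at a time, bumping the leftmost entry strictly greater than the inserted value down to the next row. The recording tableau Q records, in position (i, j), the step at which that cell was added to P.
  Insert 8 (step 1): P = [8];  Q = [1]
  Insert 7 (step 2): P = [7] / [8];  Q = [1] / [2]
  Insert 2 (step 3): P = [2] / [7] / [8];  Q = [1] / [2] / [3]
  Insert 4 (step 4): P = [2, 4] / [7] / [8];  Q = [1, 4] / [2] / [3]
  Insert 1 (step 5): P = [1, 4] / [2] / [7] / [8];  Q = [1, 4] / [2] / [3] / [5]
  Insert 6 (step 6): P = [1, 4, 6] / [2] / [7] / [8];  Q = [1, 4, 6] / [2] / [3] / [5]
  Insert 5 (step 7): P = [1, 4, 5] / [2, 6] / [7] / [8];  Q = [1, 4, 6] / [2, 7] / [3] / [5]
  Insert 3 (step 8): P = [1, 3, 5] / [2, 4] / [6] / [7] / [8];  Q = [1, 4, 6] / [2, 7] / [3] / [5] / [8]
Final shape: (3, 2, 1, 1, 1).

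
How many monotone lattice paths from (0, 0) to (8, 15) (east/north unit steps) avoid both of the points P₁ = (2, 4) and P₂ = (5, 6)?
Number of paths = 236034

Inclusion–exclusion. Total paths: C(23, 8) = 490314. Through P₁: C(6, 2)·C(17, 6) = 185640. Through P₂: C(11, 5)·C(12, 3) = 101640. Since P₁ is strictly southwest of P₂, a monotone path through both must visit P₁ then P₂; paths through both = C(6, 2)·C(5, 3)·C(12, 3) = 33000. Avoid both = 490314 − 185640 − 101640 + 33000 = 236034.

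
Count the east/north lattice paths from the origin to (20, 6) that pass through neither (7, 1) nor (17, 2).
Number of paths = 158781

Inclusion–exclusion. Total paths: C(26, 20) = 230230. Through P₁: C(8, 7)·C(18, 13) = 68544. Through P₂: C(19, 17)·C(7, 3) = 5985. Since P₁ is strictly southwest of P₂, a monotone path through both must visit P₁ then P₂; paths through both = C(8, 7)·C(11, 10)·C(7, 3) = 3080. Avoid both = 230230 − 68544 − 5985 + 3080 = 158781.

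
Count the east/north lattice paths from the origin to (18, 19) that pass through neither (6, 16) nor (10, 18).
Number of paths = 17530647750

Inclusion–exclusion. Total paths: C(37, 18) = 17672631900. Through P₁: C(22, 6)·C(15, 12) = 33948915. Through P₂: C(28, 10)·C(9, 8) = 118107990. Since P₁ is strictly southwest of P₂, a monotone path through both must visit P₁ then P₂; paths through both = C(22, 6)·C(6, 4)·C(9, 8) = 10072755. Avoid both = 17672631900 − 33948915 − 118107990 + 10072755 = 17530647750.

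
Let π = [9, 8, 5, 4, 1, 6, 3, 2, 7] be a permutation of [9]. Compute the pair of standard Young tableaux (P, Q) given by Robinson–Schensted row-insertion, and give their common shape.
P = [1, 2, 7] / [3, 6] / [4] / [5] / [8] / [9];  Q = [1, 6, 9] / [2, 7] / [3] / [4] / [5] / [8];  common shape = (3, 2, 1, 1, 1, 1)

Row-insert the values π_1, π_2, … into P one at a time, bumping the leftmost entry strictly greater than the inserted value down to the next row. The recording tableau Q records, in position (i, j), the step at which that cell was added to P.
  Insert 9 (step 1): P = [9];  Q = [1]
  Insert 8 (step 2): P = [8] / [9];  Q = [1] / [2]
  Insert 5 (step 3): P = [5] / [8] / [9];  Q = [1] / [2] / [3]
  Insert 4 (step 4): P = [4] / [5] / [8] / [9];  Q = [1] / [2] / [3] / [4]
  Insert 1 (step 5): P = [1] / [4] / [5] / [8] / [9];  Q = [1] / [2] / [3] / [4] / [5]
  Insert 6 (step 6): P = [1, 6] / [4] / [5] / [8] / [9];  Q = [1, 6] / [2] / [3] / [4] / [5]
  Insert 3 (step 7): P = [1, 3] / [4, 6] / [5] / [8] / [9];  Q = [1, 6] / [2, 7] / [3] / [4] / [5]
  Insert 2 (step 8): P = [1, 2] / [3, 6] / [4] / [5] / [8] / [9];  Q = [1, 6] / [2, 7] / [3] / [4] / [5] / [8]
  Insert 7 (step 9): P = [1, 2, 7] / [3, 6] / [4] / [5] / [8] / [9];  Q = [1, 6, 9] / [2, 7] / [3] / [4] / [5] / [8]
Final shape: (3, 2, 1, 1, 1, 1).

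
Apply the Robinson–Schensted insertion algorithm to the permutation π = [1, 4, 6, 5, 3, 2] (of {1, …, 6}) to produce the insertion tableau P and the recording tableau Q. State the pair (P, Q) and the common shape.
P = [1, 2, 5] / [3] / [4] / [6];  Q = [1, 2, 3] / [4] / [5] / [6];  common shape = (3, 1, 1, 1)

Row-insert the values π_1, π_2, … into P one at a time, bumping the leftmost entry strictly greater than the inserted value down to the next row. The recording tableau Q records, in position (i, j), the step at which that cell was added to P.
  Insert 1 (step 1): P = [1];  Q = [1]
  Insert 4 (step 2): P = [1, 4];  Q = [1, 2]
  Insert 6 (step 3): P = [1, 4, 6];  Q = [1, 2, 3]
  Insert 5 (step 4): P = [1, 4, 5] / [6];  Q = [1, 2, 3] / [4]
  Insert 3 (step 5): P = [1, 3, 5] / [4] / [6];  Q = [1, 2, 3] / [4] / [5]
  Insert 2 (step 6): P = [1, 2, 5] / [3] / [4] / [6];  Q = [1, 2, 3] / [4] / [5] / [6]
Final shape: (3, 1, 1, 1).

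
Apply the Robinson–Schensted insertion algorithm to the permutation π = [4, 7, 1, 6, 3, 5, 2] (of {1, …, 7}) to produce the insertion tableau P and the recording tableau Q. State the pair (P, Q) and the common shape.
P = [1, 2, 5] / [3, 6] / [4] / [7];  Q = [1, 2, 6] / [3, 4] / [5] / [7];  common shape = (3, 2, 1, 1)

Row-insert the values π_1, π_2, … into P one at a time, bumping the leftmost entry strictly greater than the inserted value down to the next row. The recording tableau Q records, in position (i, j), the step at which that cell was added to P.
  Insert 4 (step 1): P = [4];  Q = [1]
  Insert 7 (step 2): P = [4, 7];  Q = [1, 2]
  Insert 1 (step 3): P = [1, 7] / [4];  Q = [1, 2] / [3]
  Insert 6 (step 4): P = [1, 6] / [4, 7];  Q = [1, 2] / [3, 4]
  Insert 3 (step 5): P = [1, 3] / [4, 6] / [7];  Q = [1, 2] / [3, 4] / [5]
  Insert 5 (step 6): P = [1, 3, 5] / [4, 6] / [7];  Q = [1, 2, 6] / [3, 4] / [5]
  Insert 2 (step 7): P = [1, 2, 5] / [3, 6] / [4] / [7];  Q = [1, 2, 6] / [3, 4] / [5] / [7]
Final shape: (3, 2, 1, 1).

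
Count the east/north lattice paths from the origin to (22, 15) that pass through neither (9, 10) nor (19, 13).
Number of paths = 5363170136

Inclusion–exclusion. Total paths: C(37, 22) = 9364199760. Through P₁: C(19, 9)·C(18, 13) = 791494704. Through P₂: C(32, 19)·C(5, 3) = 3473736000. Since P₁ is strictly southwest of P₂, a monotone path through both must visit P₁ then P₂; paths through both = C(19, 9)·C(13, 10)·C(5, 3) = 264201080. Avoid both = 9364199760 − 791494704 − 3473736000 + 264201080 = 5363170136.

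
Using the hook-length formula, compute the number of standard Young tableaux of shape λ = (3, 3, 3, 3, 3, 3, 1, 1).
# SYT of shape (3, 3, 3, 3, 3, 3, 1, 1) = 2217072

Hook-length formula: f^λ = n! / Π hook(c), product over all cells c of the Young diagram. For λ = (3, 3, 3, 3, 3, 3, 1, 1), n = 20 boxes. Hook lengths by row (left-to-right, top-to-bottom): [10, 7, 6]; [9, 6, 5]; [8, 5, 4]; [7, 4, 3]; [6, 3, 2]; [5, 2, 1]; [2]; [1]. Product of hooks = 1097349120000. So f^λ = 20! / 1097349120000 = 2432902008176640000 / 1097349120000 = 2217072.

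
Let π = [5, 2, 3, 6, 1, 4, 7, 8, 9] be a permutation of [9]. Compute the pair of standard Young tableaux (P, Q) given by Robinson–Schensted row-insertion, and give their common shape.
P = [1, 3, 4, 7, 8, 9] / [2, 6] / [5];  Q = [1, 3, 4, 7, 8, 9] / [2, 6] / [5];  common shape = (6, 2, 1)

Row-insert the values π_1, π_2, … into P one at a time, bumping the leftmost entry strictly greater than the inserted value down to the next row. The recording tableau Q records, in position (i, j), the step at which that cell was added to P.
  Insert 5 (step 1): P = [5];  Q = [1]
  Insert 2 (step 2): P = [2] / [5];  Q = [1] / [2]
  Insert 3 (step 3): P = [2, 3] / [5];  Q = [1, 3] / [2]
  Insert 6 (step 4): P = [2, 3, 6] / [5];  Q = [1, 3, 4] / [2]
  Insert 1 (step 5): P = [1, 3, 6] / [2] / [5];  Q = [1, 3, 4] / [2] / [5]
  Insert 4 (step 6): P = [1, 3, 4] / [2, 6] / [5];  Q = [1, 3, 4] / [2, 6] / [5]
  Insert 7 (step 7): P = [1, 3, 4, 7] / [2, 6] / [5];  Q = [1, 3, 4, 7] / [2, 6] / [5]
  Insert 8 (step 8): P = [1, 3, 4, 7, 8] / [2, 6] / [5];  Q = [1, 3, 4, 7, 8] / [2, 6] / [5]
  Insert 9 (step 9): P = [1, 3, 4, 7, 8, 9] / [2, 6] / [5];  Q = [1, 3, 4, 7, 8, 9] / [2, 6] / [5]
Final shape: (6, 2, 1).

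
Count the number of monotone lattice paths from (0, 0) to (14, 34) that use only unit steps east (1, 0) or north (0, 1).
Number of paths = 482320623240

A monotone lattice path from (0, 0) to (14, 34) consists of 14 east steps and 34 north steps in some order, so it is determined by which 14 of the 48 steps are east. The count is C(48, 14) = 482320623240.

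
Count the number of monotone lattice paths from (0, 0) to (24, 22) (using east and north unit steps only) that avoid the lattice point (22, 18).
Number of paths = 6189667186950

Total paths from (0, 0) to (24, 22): C(46, 24) = 7890371113950. Paths through (22, 18): (paths (0, 0) → (22, 18)) × (paths (22, 18) → (24, 22)) = C(40, 22) · C(6, 2) = 113380261800 · 15 = 1700703927000. Avoidance count = 7890371113950 − 1700703927000 = 6189667186950.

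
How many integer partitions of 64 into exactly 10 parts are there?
p(64, 10 parts) = 100654

Partitions of n into exactly k parts are in bijection with partitions of n − k into at most k parts (subtract 1 from each part). So p(64, exactly 10) = p(54, parts ≤ 10). Computing via the recurrence p(m, j) = p(m, j−1) + p(m−j, j) gives 100654.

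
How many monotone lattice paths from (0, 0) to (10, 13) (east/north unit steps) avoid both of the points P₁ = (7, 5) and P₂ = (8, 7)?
Number of paths = 899734

Inclusion–exclusion. Total paths: C(23, 10) = 1144066. Through P₁: C(12, 7)·C(11, 3) = 130680. Through P₂: C(15, 8)·C(8, 2) = 180180. Since P₁ is strictly southwest of P₂, a monotone path through both must visit P₁ then P₂; paths through both = C(12, 7)·C(3, 1)·C(8, 2) = 66528. Avoid both = 1144066 − 130680 − 180180 + 66528 = 899734.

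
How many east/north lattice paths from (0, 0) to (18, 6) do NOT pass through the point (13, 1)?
Number of paths = 131068

Total paths from (0, 0) to (18, 6): C(24, 18) = 134596. Paths through (13, 1): (paths (0, 0) → (13, 1)) × (paths (13, 1) → (18, 6)) = C(14, 13) · C(10, 5) = 14 · 252 = 3528. Avoidance count = 134596 − 3528 = 131068.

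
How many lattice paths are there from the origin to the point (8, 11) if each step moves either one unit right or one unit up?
Number of paths = 75582

A monotone lattice path from (0, 0) to (8, 11) consists of 8 east steps and 11 north steps in some order, so it is determined by which 8 of the 19 steps are east. The count is C(19, 8) = 75582.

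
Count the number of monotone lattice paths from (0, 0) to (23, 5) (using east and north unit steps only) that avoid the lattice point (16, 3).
Number of paths = 63396

Total paths from (0, 0) to (23, 5): C(28, 23) = 98280. Paths through (16, 3): (paths (0, 0) → (16, 3)) × (paths (16, 3) → (23, 5)) = C(19, 16) · C(9, 7) = 969 · 36 = 34884. Avoidance count = 98280 − 34884 = 63396.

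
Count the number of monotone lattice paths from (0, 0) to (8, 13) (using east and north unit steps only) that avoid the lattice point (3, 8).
Number of paths = 161910

Total paths from (0, 0) to (8, 13): C(21, 8) = 203490. Paths through (3, 8): (paths (0, 0) → (3, 8)) × (paths (3, 8) → (8, 13)) = C(11, 3) · C(10, 5) = 165 · 252 = 41580. Avoidance count = 203490 − 41580 = 161910.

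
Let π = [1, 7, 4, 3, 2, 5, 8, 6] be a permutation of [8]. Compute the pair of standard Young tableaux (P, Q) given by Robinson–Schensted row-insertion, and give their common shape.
P = [1, 2, 5, 6] / [3, 8] / [4] / [7];  Q = [1, 2, 6, 7] / [3, 8] / [4] / [5];  common shape = (4, 2, 1, 1)

Row-insert the values π_1, π_2, … into P one at a time, bumping the leftmost entry strictly greater than the inserted value down to the next row. The recording tableau Q records, in position (i, j), the step at which that cell was added to P.
  Insert 1 (step 1): P = [1];  Q = [1]
  Insert 7 (step 2): P = [1, 7];  Q = [1, 2]
  Insert 4 (step 3): P = [1, 4] / [7];  Q = [1, 2] / [3]
  Insert 3 (step 4): P = [1, 3] / [4] / [7];  Q = [1, 2] / [3] / [4]
  Insert 2 (step 5): P = [1, 2] / [3] / [4] / [7];  Q = [1, 2] / [3] / [4] / [5]
  Insert 5 (step 6): P = [1, 2, 5] / [3] / [4] / [7];  Q = [1, 2, 6] / [3] / [4] / [5]
  Insert 8 (step 7): P = [1, 2, 5, 8] / [3] / [4] / [7];  Q = [1, 2, 6, 7] / [3] / [4] / [5]
  Insert 6 (step 8): P = [1, 2, 5, 6] / [3, 8] / [4] / [7];  Q = [1, 2, 6, 7] / [3, 8] / [4] / [5]
Final shape: (4, 2, 1, 1).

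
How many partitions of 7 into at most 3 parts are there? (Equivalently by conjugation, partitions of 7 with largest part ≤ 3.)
p(7, parts ≤ 3) = 8

Partitions of 7 with all parts ≤ 3: 3+3+1, 3+2+2, 3+2+1+1, 3+1+1+1+1, 2+2+2+1, 2+2+1+1+1, 2+1+1+1+1+1, 1+1+1+1+1+1+1. Count = 8.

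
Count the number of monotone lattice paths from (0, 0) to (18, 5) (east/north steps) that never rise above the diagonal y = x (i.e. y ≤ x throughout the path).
Number of paths = 24794

By the reflection principle (André's argument), the number of monotone paths to (18, 5) with n ≤ m that never go above y = x is C(23, 18) − C(23, 19) = 33649 − 8855 = 24794.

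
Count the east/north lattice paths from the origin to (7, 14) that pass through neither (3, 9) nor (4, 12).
Number of paths = 79160

Inclusion–exclusion. Total paths: C(21, 7) = 116280. Through P₁: C(12, 3)·C(9, 4) = 27720. Through P₂: C(16, 4)·C(5, 3) = 18200. Since P₁ is strictly southwest of P₂, a monotone path through both must visit P₁ then P₂; paths through both = C(12, 3)·C(4, 1)·C(5, 3) = 8800. Avoid both = 116280 − 27720 − 18200 + 8800 = 79160.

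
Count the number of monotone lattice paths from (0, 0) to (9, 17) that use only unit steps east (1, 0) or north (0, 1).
Number of paths = 3124550

A monotone lattice path from (0, 0) to (9, 17) consists of 9 east steps and 17 north steps in some order, so it is determined by which 9 of the 26 steps are east. The count is C(26, 9) = 3124550.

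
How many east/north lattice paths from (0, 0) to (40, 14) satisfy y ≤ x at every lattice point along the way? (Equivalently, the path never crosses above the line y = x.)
Number of paths = 2137196768490

By the reflection principle (André's argument), the number of monotone paths to (40, 14) with n ≤ m that never go above y = x is C(54, 40) − C(54, 41) = 3245372870670 − 1108176102180 = 2137196768490.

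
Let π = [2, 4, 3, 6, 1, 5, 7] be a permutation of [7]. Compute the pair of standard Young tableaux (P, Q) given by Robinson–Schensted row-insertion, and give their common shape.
P = [1, 3, 5, 7] / [2, 6] / [4];  Q = [1, 2, 4, 7] / [3, 6] / [5];  common shape = (4, 2, 1)

Row-insert the values π_1, π_2, … into P one at a time, bumping the leftmost entry strictly greater than the inserted value down to the next row. The recording tableau Q records, in position (i, j), the step at which that cell was added to P.
  Insert 2 (step 1): P = [2];  Q = [1]
  Insert 4 (step 2): P = [2, 4];  Q = [1, 2]
  Insert 3 (step 3): P = [2, 3] / [4];  Q = [1, 2] / [3]
  Insert 6 (step 4): P = [2, 3, 6] / [4];  Q = [1, 2, 4] / [3]
  Insert 1 (step 5): P = [1, 3, 6] / [2] / [4];  Q = [1, 2, 4] / [3] / [5]
  Insert 5 (step 6): P = [1, 3, 5] / [2, 6] / [4];  Q = [1, 2, 4] / [3, 6] / [5]
  Insert 7 (step 7): P = [1, 3, 5, 7] / [2, 6] / [4];  Q = [1, 2, 4, 7] / [3, 6] / [5]
Final shape: (4, 2, 1).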